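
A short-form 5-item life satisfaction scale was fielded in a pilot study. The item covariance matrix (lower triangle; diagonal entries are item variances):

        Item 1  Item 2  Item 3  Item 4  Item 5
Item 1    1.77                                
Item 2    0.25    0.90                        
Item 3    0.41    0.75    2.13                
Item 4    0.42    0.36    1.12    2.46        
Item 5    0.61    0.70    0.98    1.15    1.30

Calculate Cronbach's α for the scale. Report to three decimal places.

Cronbach's α = 0.765

Σσᵢ² = 1.77 + 0.90 + 2.13 + 2.46 + 1.30 = 8.56
Sum of the distinct covariances = 6.75
σ²_total = 8.56 + 2 × 6.75 = 22.06
α = (k/(k−1))·(1 − Σσᵢ²/σ²_total) = (5/4)·(1 − 8.56/22.06) = 0.765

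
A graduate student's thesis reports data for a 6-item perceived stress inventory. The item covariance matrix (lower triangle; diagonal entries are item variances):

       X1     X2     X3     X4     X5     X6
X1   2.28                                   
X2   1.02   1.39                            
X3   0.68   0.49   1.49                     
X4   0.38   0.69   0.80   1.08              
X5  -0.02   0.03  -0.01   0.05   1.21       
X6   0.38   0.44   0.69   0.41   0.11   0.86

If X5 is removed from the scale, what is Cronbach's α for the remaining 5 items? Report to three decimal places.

Cronbach's α = 0.784

Remaining items: X1, X2, X3, X4, X6 (k = 5).
ΣVar(i) = 2.28 + 1.39 + 1.49 + 1.08 + 0.86 = 7.10
σ²_T = 7.10 + 2 × 5.98 = 19.06
α (item deleted) = (5/4)·(1 − 7.10/19.06) = 0.784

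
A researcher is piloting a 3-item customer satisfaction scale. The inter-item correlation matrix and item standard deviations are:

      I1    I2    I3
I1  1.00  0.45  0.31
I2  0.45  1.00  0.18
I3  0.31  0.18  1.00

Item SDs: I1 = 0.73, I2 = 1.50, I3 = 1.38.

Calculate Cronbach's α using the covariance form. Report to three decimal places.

α = 0.502

Σσ²ᵢ = 0.73² + 1.50² + 1.38² = 4.6873
Covariances σ_ij = r_ij · s_i · s_j:
  σ(I1,I2) = 0.45 × 0.73 × 1.50 = 0.4928
  σ(I1,I3) = 0.31 × 0.73 × 1.38 = 0.3123
  σ(I2,I3) = 0.18 × 1.50 × 1.38 = 0.3726
σ²_T = Σσ²ᵢ + 2·Σσ_ij = 4.6873 + 2 × 1.1777 = 7.0427
α = (3/2)·(1 − 4.6873/7.0427) = 0.502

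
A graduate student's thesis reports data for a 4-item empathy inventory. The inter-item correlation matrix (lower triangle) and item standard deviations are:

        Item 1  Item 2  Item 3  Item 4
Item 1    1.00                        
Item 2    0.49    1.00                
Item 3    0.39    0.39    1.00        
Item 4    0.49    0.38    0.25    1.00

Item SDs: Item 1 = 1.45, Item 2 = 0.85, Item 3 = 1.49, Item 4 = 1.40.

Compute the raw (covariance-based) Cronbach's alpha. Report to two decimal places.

Cronbach's alpha = 0.70

Σσ²ᵢ = 1.45² + 0.85² + 1.49² + 1.40² = 7.0051
Covariances σ_ij = r_ij · s_i · s_j:
  σ(Item 1,Item 2) = 0.49 × 1.45 × 0.85 = 0.6039
  σ(Item 1,Item 3) = 0.39 × 1.45 × 1.49 = 0.8426
  σ(Item 1,Item 4) = 0.49 × 1.45 × 1.40 = 0.9947
  σ(Item 2,Item 3) = 0.39 × 0.85 × 1.49 = 0.4939
  σ(Item 2,Item 4) = 0.38 × 0.85 × 1.40 = 0.4522
  σ(Item 3,Item 4) = 0.25 × 1.49 × 1.40 = 0.5215
σ²_T = Σσ²ᵢ + 2·Σσ_ij = 7.0051 + 2 × 3.9088 = 14.8227
α = (4/3)·(1 − 7.0051/14.8227) = 0.70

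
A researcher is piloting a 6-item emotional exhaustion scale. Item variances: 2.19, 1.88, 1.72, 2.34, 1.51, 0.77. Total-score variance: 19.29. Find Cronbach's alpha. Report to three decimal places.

Σσᵢ² = 2.19 + 1.88 + 1.72 + 2.34 + 1.51 + 0.77 = 10.41
α = (k/(k−1))·(1 − Σσᵢ²/total variance) = (6/5)·(1 − 10.41/19.29) = 0.552

Cronbach's alpha = 0.552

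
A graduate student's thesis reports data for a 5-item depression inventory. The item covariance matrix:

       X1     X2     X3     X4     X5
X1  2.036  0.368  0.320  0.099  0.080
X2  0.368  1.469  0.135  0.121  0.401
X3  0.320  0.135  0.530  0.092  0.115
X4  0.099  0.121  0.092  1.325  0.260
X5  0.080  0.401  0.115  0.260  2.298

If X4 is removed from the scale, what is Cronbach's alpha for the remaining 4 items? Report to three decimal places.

α = 0.413

Remaining items: X1, X2, X3, X5 (k = 4).
Σσ²ᵢ = 2.036 + 1.469 + 0.530 + 2.298 = 6.333
σ²_total = 6.333 + 2 × 1.419 = 9.171
α (item deleted) = (4/3)·(1 − 6.333/9.171) = 0.413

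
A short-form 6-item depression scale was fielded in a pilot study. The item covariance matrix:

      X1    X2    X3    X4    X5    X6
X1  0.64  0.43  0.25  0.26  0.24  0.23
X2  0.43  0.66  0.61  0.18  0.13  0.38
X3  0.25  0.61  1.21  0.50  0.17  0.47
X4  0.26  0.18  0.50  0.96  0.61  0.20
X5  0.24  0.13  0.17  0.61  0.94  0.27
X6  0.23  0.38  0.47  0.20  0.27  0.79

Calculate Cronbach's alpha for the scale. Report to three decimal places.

Σσ²ᵢ = 0.64 + 0.66 + 1.21 + 0.96 + 0.94 + 0.79 = 5.20
Sum of off-diagonal covariances = 4.93
σ²_total = 5.20 + 2 × 4.93 = 15.06
α = (k/(k−1))·(1 − Σσ²ᵢ/σ²_total) = (6/5)·(1 − 5.20/15.06) = 0.786

α = 0.786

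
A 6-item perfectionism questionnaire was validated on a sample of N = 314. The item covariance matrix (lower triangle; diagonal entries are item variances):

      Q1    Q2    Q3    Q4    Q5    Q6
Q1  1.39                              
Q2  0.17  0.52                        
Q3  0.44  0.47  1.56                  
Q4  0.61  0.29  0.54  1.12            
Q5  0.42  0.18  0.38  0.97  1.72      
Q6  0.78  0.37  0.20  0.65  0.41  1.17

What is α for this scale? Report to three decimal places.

α = 0.777

Σσ²ᵢ = 1.39 + 0.52 + 1.56 + 1.12 + 1.72 + 1.17 = 7.48
Σ_{i<j} σ_ij = 6.88
Var(T) = 7.48 + 2 × 6.88 = 21.24
α = (k/(k−1))·(1 − Σσ²ᵢ/Var(T)) = (6/5)·(1 − 7.48/21.24) = 0.777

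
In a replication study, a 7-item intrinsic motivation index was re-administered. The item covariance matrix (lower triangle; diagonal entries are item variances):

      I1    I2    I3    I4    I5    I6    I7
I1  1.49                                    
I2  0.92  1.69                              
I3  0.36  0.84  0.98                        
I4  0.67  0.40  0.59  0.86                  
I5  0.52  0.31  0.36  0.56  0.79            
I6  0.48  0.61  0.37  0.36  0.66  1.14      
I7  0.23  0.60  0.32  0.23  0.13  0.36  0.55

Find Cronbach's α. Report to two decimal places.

ΣVar(i) = 1.49 + 1.69 + 0.98 + 0.86 + 0.79 + 1.14 + 0.55 = 7.50
Σ_{i<j} σ_ij = 9.88
Var(T) = 7.50 + 2 × 9.88 = 27.26
α = (k/(k−1))·(1 − ΣVar(i)/Var(T)) = (7/6)·(1 − 7.50/27.26) = 0.85

Cronbach's α = 0.85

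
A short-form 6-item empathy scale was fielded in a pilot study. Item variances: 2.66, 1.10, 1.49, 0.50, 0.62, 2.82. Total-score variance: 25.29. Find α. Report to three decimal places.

ΣVar(i) = 2.66 + 1.10 + 1.49 + 0.50 + 0.62 + 2.82 = 9.19
α = (k/(k−1))·(1 − ΣVar(i)/Var(T)) = (6/5)·(1 − 9.19/25.29) = 0.764

α = 0.764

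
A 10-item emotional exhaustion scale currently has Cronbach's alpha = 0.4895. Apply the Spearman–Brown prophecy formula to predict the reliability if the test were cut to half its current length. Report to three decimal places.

predicted reliability = 0.324

Length factor m = 1/2
α' = m·α / (1 − (1−m)·α)
   = 1/2 × 0.4895 / (1 − (1 − 1/2) × 0.4895)
   = 0.2447 / 0.7552 = 0.324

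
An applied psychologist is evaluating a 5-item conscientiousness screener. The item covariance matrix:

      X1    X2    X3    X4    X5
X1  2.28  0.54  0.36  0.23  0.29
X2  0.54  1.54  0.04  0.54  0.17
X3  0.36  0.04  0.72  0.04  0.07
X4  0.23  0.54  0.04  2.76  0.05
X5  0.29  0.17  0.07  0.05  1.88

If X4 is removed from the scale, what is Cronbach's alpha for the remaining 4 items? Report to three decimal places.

α = 0.419

Remaining items: X1, X2, X3, X5 (k = 4).
Σσ²ᵢ = 2.28 + 1.54 + 0.72 + 1.88 = 6.42
Var(T) = 6.42 + 2 × 1.47 = 9.36
α (item deleted) = (4/3)·(1 − 6.42/9.36) = 0.419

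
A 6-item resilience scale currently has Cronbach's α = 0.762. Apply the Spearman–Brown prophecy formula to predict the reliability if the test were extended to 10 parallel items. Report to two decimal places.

predicted reliability = 0.84

Length factor m = 10/6 = 1.6667
α' = m·α / (1 + (m−1)·α)
   = 10/6 × 0.762 / (1 + (10/6 − 1) × 0.762)
   = 1.2700 / 1.5080 = 0.84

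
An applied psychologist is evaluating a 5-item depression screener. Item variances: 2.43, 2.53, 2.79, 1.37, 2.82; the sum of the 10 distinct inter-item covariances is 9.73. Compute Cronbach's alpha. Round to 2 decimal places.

Cronbach's alpha = 0.77

Σσ²ᵢ = 2.43 + 2.53 + 2.79 + 1.37 + 2.82 = 11.94
Sum of distinct covariances = 9.73
total variance = Σσ²ᵢ + 2·Σcov = 11.94 + 2 × 9.73 = 31.40
α = (5/4)·(1 − 11.94/31.40) = 0.77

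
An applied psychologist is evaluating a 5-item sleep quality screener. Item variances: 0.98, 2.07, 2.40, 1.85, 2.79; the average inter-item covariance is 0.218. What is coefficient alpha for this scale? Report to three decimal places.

α = 0.377

sum of item variances = 0.98 + 2.07 + 2.40 + 1.85 + 2.79 = 10.09
Sum of the 10 distinct covariances = 10 × 0.218 = 2.180
Var(T) = sum of item variances + 2·Σcov = 10.09 + 2 × 2.180 = 14.450
α = (5/4)·(1 − 10.09/14.450) = 0.377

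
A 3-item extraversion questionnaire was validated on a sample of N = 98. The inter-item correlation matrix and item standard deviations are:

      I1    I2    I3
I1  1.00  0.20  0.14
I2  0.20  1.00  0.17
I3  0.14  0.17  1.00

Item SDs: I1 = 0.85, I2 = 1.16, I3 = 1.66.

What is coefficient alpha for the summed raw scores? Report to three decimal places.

α = 0.346

Σσ²ᵢ = 0.85² + 1.16² + 1.66² = 4.8237
Covariances σ_ij = r_ij · s_i · s_j:
  σ(I1,I2) = 0.20 × 0.85 × 1.16 = 0.1972
  σ(I1,I3) = 0.14 × 0.85 × 1.66 = 0.1975
  σ(I2,I3) = 0.17 × 1.16 × 1.66 = 0.3274
σ²_T = Σσ²ᵢ + 2·Σσ_ij = 4.8237 + 2 × 0.7221 = 6.2679
α = (3/2)·(1 − 4.8237/6.2679) = 0.346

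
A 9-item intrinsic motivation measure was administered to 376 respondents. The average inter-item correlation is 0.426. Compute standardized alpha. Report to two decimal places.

standardized alpha = 0.87

Standardized α = k·r̄ / (1 + (k−1)·r̄) = 9 × 0.426 / (1 + 8 × 0.426)
  = 3.8340 / 4.4080 = 0.87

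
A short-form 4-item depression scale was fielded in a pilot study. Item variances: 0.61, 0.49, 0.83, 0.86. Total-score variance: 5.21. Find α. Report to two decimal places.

ΣVar(i) = 0.61 + 0.49 + 0.83 + 0.86 = 2.79
α = (k/(k−1))·(1 − ΣVar(i)/total variance) = (4/3)·(1 − 2.79/5.21) = 0.62

α = 0.62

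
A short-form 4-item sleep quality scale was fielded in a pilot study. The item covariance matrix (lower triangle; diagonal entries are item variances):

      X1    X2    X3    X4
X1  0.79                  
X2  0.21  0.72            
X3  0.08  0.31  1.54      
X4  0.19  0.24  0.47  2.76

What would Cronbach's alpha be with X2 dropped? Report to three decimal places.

Remaining items: X1, X3, X4 (k = 3).
Σσ²ᵢ = 0.79 + 1.54 + 2.76 = 5.09
Var(T) = 5.09 + 2 × 0.74 = 6.57
α (item deleted) = (3/2)·(1 − 5.09/6.57) = 0.338

Cronbach's alpha = 0.338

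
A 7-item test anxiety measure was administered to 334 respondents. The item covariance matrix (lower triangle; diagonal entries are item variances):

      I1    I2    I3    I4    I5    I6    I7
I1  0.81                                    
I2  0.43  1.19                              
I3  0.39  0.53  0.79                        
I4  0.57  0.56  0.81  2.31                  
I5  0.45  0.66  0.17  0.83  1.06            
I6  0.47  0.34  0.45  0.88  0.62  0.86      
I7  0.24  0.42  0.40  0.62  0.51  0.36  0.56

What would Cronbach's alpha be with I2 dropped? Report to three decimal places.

Remaining items: I1, I3, I4, I5, I6, I7 (k = 6).
Σσ²ᵢ = 0.81 + 0.79 + 2.31 + 1.06 + 0.86 + 0.56 = 6.39
total variance = 6.39 + 2 × 7.77 = 21.93
α (item deleted) = (6/5)·(1 − 6.39/21.93) = 0.850

α = 0.850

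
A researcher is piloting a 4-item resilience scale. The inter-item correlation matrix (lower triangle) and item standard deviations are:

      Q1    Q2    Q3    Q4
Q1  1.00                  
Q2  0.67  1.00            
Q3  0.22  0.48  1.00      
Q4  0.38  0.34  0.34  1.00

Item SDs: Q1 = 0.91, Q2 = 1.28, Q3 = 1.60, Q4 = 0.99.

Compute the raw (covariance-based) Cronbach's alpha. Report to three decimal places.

α = 0.708

Σσ²ᵢ = 0.91² + 1.28² + 1.60² + 0.99² = 6.0066
Covariances σ_ij = r_ij · s_i · s_j:
  σ(Q1,Q2) = 0.67 × 0.91 × 1.28 = 0.7804
  σ(Q1,Q3) = 0.22 × 0.91 × 1.60 = 0.3203
  σ(Q1,Q4) = 0.38 × 0.91 × 0.99 = 0.3423
  σ(Q2,Q3) = 0.48 × 1.28 × 1.60 = 0.9830
  σ(Q2,Q4) = 0.34 × 1.28 × 0.99 = 0.4308
  σ(Q3,Q4) = 0.34 × 1.60 × 0.99 = 0.5386
σ²_T = Σσ²ᵢ + 2·Σσ_ij = 6.0066 + 2 × 3.3954 = 12.7974
α = (4/3)·(1 − 6.0066/12.7974) = 0.708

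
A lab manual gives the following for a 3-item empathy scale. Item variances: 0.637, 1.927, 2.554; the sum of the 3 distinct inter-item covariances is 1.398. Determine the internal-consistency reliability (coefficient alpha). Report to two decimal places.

coefficient alpha = 0.53

Σσᵢ² = 0.637 + 1.927 + 2.554 = 5.118
Sum of distinct covariances = 1.398
Var(T) = Σσᵢ² + 2·Σcov = 5.118 + 2 × 1.398 = 7.914
α = (3/2)·(1 − 5.118/7.914) = 0.53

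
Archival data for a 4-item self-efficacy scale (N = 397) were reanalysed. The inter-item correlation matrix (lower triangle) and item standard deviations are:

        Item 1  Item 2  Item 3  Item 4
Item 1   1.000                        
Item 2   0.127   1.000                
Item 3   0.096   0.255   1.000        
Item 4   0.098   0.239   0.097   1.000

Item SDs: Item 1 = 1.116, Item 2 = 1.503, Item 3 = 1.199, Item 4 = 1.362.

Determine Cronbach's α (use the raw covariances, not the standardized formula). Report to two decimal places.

α = 0.43

Σσ²ᵢ = 1.116² + 1.503² + 1.199² + 1.362² = 6.7971
Covariances σ_ij = r_ij · s_i · s_j:
  σ(Item 1,Item 2) = 0.127 × 1.116 × 1.503 = 0.2130
  σ(Item 1,Item 3) = 0.096 × 1.116 × 1.199 = 0.1285
  σ(Item 1,Item 4) = 0.098 × 1.116 × 1.362 = 0.1490
  σ(Item 2,Item 3) = 0.255 × 1.503 × 1.199 = 0.4595
  σ(Item 2,Item 4) = 0.239 × 1.503 × 1.362 = 0.4893
  σ(Item 3,Item 4) = 0.097 × 1.199 × 1.362 = 0.1584
σ²_T = Σσ²ᵢ + 2·Σσ_ij = 6.7971 + 2 × 1.5977 = 9.9925
α = (4/3)·(1 − 6.7971/9.9925) = 0.43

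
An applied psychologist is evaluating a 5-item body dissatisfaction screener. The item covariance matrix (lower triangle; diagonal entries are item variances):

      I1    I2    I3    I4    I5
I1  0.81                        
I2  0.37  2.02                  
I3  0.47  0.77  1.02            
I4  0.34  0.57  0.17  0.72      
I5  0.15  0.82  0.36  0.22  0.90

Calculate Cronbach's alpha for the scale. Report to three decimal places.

α = 0.760

Σσ²ᵢ = 0.81 + 2.02 + 1.02 + 0.72 + 0.90 = 5.47
Sum of off-diagonal covariances = 4.24
σ²_total = 5.47 + 2 × 4.24 = 13.95
α = (k/(k−1))·(1 − Σσ²ᵢ/σ²_total) = (5/4)·(1 − 5.47/13.95) = 0.760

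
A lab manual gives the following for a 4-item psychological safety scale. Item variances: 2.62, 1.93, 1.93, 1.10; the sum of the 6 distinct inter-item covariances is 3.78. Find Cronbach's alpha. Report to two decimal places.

Cronbach's alpha = 0.67

Σσ²ᵢ = 2.62 + 1.93 + 1.93 + 1.10 = 7.58
Sum of distinct covariances = 3.78
σ²_total = Σσ²ᵢ + 2·Σcov = 7.58 + 2 × 3.78 = 15.14
α = (4/3)·(1 − 7.58/15.14) = 0.67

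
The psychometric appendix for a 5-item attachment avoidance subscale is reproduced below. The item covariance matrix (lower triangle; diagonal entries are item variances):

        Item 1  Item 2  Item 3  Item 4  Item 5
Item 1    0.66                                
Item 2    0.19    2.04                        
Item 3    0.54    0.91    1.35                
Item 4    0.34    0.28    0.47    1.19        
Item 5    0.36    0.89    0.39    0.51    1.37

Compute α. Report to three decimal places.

Σσ²ᵢ = 0.66 + 2.04 + 1.35 + 1.19 + 1.37 = 6.61
Sum of the distinct covariances = 4.88
total variance = 6.61 + 2 × 4.88 = 16.37
α = (k/(k−1))·(1 − Σσ²ᵢ/total variance) = (5/4)·(1 − 6.61/16.37) = 0.745

α = 0.745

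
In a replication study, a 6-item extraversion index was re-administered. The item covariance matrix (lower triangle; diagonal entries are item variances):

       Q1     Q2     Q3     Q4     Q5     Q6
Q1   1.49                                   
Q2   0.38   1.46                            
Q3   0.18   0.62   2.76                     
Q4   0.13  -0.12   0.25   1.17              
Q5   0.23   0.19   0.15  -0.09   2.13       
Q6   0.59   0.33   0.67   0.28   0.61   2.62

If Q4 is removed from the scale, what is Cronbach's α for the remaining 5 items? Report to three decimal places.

Remaining items: Q1, Q2, Q3, Q5, Q6 (k = 5).
Σσ²ᵢ = 1.49 + 1.46 + 2.76 + 2.13 + 2.62 = 10.46
σ²_total = 10.46 + 2 × 3.95 = 18.36
α (item deleted) = (5/4)·(1 − 10.46/18.36) = 0.538

α = 0.538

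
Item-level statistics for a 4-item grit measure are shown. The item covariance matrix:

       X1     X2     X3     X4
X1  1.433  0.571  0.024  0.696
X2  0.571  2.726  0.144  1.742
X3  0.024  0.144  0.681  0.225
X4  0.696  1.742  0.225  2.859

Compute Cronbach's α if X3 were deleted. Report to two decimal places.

Cronbach's α = 0.69

Remaining items: X1, X2, X4 (k = 3).
ΣVar(i) = 1.433 + 2.726 + 2.859 = 7.018
σ²_T = 7.018 + 2 × 3.009 = 13.036
α (item deleted) = (3/2)·(1 − 7.018/13.036) = 0.69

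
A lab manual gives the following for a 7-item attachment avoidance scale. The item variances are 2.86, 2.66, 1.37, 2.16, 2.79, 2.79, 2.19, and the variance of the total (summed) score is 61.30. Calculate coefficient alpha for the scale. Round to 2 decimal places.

Σσᵢ² = 2.86 + 2.66 + 1.37 + 2.16 + 2.79 + 2.79 + 2.19 = 16.82
α = (k/(k−1))·(1 − Σσᵢ²/σ²_T) = (7/6)·(1 − 16.82/61.30) = 0.85

coefficient alpha = 0.85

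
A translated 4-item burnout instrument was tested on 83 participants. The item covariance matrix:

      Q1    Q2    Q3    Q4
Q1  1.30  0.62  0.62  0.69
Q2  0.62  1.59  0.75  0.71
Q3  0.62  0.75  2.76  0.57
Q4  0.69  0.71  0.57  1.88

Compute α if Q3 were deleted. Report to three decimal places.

α = 0.688

Remaining items: Q1, Q2, Q4 (k = 3).
Σσ²ᵢ = 1.30 + 1.59 + 1.88 = 4.77
total variance = 4.77 + 2 × 2.02 = 8.81
α (item deleted) = (3/2)·(1 − 4.77/8.81) = 0.688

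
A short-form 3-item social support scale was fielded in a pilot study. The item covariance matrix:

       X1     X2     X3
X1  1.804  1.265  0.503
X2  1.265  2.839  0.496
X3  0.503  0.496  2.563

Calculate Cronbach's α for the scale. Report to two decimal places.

Cronbach's α = 0.58

Σσ²ᵢ = 1.804 + 2.839 + 2.563 = 7.206
Sum of the distinct covariances = 2.264
σ²_total = 7.206 + 2 × 2.264 = 11.734
α = (k/(k−1))·(1 − Σσ²ᵢ/σ²_total) = (3/2)·(1 − 7.206/11.734) = 0.58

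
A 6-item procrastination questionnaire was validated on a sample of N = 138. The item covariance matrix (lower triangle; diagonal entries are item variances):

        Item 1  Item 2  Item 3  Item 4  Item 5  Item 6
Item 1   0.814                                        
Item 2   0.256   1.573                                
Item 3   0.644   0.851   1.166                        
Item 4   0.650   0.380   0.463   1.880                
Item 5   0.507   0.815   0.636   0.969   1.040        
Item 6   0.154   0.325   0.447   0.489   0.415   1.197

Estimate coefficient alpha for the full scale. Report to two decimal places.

α = 0.81

sum of item variances = 0.814 + 1.573 + 1.166 + 1.880 + 1.040 + 1.197 = 7.670
Σ_{i<j} σ_ij = 8.001
σ²_total = 7.670 + 2 × 8.001 = 23.672
α = (k/(k−1))·(1 − sum of item variances/σ²_total) = (6/5)·(1 − 7.670/23.672) = 0.81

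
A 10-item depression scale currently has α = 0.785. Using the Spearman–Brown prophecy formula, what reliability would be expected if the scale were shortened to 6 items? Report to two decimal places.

predicted reliability = 0.69

Length factor m = 6/10 = 0.6000
α' = m·α / (1 − (1−m)·α)
   = 6/10 × 0.785 / (1 − (1 − 6/10) × 0.785)
   = 0.4710 / 0.6860 = 0.69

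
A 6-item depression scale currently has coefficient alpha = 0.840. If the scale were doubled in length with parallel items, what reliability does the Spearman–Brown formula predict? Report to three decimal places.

Length factor m = 2
α' = m·α / (1 + (m−1)·α)
   = 2 × 0.840 / (1 + (2 − 1) × 0.840)
   = 1.6800 / 1.8400 = 0.913

predicted reliability = 0.913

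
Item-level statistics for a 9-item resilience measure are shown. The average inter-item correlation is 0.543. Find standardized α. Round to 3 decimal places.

α = 0.914

Standardized α = k·r̄ / (1 + (k−1)·r̄) = 9 × 0.543 / (1 + 8 × 0.543)
  = 4.8870 / 5.3440 = 0.914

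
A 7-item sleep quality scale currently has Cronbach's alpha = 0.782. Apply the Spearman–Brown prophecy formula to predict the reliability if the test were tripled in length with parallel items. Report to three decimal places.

Length factor m = 3
α' = m·α / (1 + (m−1)·α)
   = 3 × 0.782 / (1 + (3 − 1) × 0.782)
   = 2.3460 / 2.5640 = 0.915

predicted reliability = 0.915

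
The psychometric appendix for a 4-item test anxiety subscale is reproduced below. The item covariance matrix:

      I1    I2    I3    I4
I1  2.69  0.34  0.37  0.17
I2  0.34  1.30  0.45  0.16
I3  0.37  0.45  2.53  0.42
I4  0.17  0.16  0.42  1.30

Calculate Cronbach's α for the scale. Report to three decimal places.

Σσ²ᵢ = 2.69 + 1.30 + 2.53 + 1.30 = 7.82
Sum of the distinct covariances = 1.91
Var(T) = 7.82 + 2 × 1.91 = 11.64
α = (k/(k−1))·(1 − Σσ²ᵢ/Var(T)) = (4/3)·(1 − 7.82/11.64) = 0.438

Cronbach's α = 0.438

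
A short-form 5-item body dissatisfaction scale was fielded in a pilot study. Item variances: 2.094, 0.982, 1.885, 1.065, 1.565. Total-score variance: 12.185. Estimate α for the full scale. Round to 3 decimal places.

ΣVar(i) = 2.094 + 0.982 + 1.885 + 1.065 + 1.565 = 7.591
α = (k/(k−1))·(1 − ΣVar(i)/Var(T)) = (5/4)·(1 − 7.591/12.185) = 0.471

α = 0.471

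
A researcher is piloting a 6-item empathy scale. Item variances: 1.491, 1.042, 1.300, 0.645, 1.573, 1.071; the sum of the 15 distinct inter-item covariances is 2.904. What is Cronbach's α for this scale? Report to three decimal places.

α = 0.539

Σσᵢ² = 1.491 + 1.042 + 1.300 + 0.645 + 1.573 + 1.071 = 7.122
Sum of distinct covariances = 2.904
σ²_total = Σσᵢ² + 2·Σcov = 7.122 + 2 × 2.904 = 12.930
α = (6/5)·(1 − 7.122/12.930) = 0.539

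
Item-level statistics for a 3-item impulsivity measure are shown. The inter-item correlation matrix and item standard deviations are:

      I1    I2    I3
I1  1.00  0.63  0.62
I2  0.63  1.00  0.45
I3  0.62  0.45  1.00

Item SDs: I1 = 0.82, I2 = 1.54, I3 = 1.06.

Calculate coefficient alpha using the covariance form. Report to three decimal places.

α = 0.747

Σσ²ᵢ = 0.82² + 1.54² + 1.06² = 4.1676
Covariances σ_ij = r_ij · s_i · s_j:
  σ(I1,I2) = 0.63 × 0.82 × 1.54 = 0.7956
  σ(I1,I3) = 0.62 × 0.82 × 1.06 = 0.5389
  σ(I2,I3) = 0.45 × 1.54 × 1.06 = 0.7346
σ²_T = Σσ²ᵢ + 2·Σσ_ij = 4.1676 + 2 × 2.0691 = 8.3058
α = (3/2)·(1 − 4.1676/8.3058) = 0.747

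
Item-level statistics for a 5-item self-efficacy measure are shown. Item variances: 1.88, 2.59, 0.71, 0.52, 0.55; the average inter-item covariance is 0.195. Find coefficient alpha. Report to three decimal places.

α = 0.480

Σσᵢ² = 1.88 + 2.59 + 0.71 + 0.52 + 0.55 = 6.25
Sum of the 10 distinct covariances = 10 × 0.195 = 1.950
total variance = Σσᵢ² + 2·Σcov = 6.25 + 2 × 1.950 = 10.150
α = (5/4)·(1 − 6.25/10.150) = 0.480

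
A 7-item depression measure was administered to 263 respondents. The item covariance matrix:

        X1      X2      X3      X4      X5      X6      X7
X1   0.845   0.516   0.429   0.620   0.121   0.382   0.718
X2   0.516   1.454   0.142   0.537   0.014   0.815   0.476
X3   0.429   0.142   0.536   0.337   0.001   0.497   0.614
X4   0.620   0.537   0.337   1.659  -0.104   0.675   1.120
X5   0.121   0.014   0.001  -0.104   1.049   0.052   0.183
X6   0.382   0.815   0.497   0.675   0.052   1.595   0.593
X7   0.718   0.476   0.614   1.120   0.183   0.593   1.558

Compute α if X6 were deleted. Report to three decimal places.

α = 0.741

Remaining items: X1, X2, X3, X4, X5, X7 (k = 6).
ΣVar(i) = 0.845 + 1.454 + 0.536 + 1.659 + 1.049 + 1.558 = 7.101
Var(T) = 7.101 + 2 × 5.724 = 18.549
α (item deleted) = (6/5)·(1 − 7.101/18.549) = 0.741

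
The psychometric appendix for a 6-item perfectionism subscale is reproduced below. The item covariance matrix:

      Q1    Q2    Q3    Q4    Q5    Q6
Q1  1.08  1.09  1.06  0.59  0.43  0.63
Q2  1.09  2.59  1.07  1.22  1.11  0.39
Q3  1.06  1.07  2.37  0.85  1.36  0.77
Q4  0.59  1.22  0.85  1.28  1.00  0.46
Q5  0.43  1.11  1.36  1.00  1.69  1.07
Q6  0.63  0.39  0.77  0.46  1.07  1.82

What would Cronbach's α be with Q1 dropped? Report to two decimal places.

α = 0.82

Remaining items: Q2, Q3, Q4, Q5, Q6 (k = 5).
sum of item variances = 2.59 + 2.37 + 1.28 + 1.69 + 1.82 = 9.75
σ²_total = 9.75 + 2 × 9.30 = 28.35
α (item deleted) = (5/4)·(1 − 9.75/28.35) = 0.82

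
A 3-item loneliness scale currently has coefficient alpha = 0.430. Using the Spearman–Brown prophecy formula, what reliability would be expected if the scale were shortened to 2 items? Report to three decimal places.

Length factor m = 2/3 = 0.6667
α' = m·α / (1 − (1−m)·α)
   = 2/3 × 0.430 / (1 − (1 − 2/3) × 0.430)
   = 0.2867 / 0.8567 = 0.335

predicted reliability = 0.335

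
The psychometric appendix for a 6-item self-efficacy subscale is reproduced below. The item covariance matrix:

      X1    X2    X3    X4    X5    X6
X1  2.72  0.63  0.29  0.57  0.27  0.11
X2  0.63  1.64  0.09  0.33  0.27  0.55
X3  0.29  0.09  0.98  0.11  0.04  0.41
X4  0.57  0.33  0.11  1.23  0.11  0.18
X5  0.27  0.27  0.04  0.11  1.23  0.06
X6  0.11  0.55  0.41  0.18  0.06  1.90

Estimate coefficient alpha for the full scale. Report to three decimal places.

sum of item variances = 2.72 + 1.64 + 0.98 + 1.23 + 1.23 + 1.90 = 9.70
Sum of off-diagonal covariances = 4.02
σ²_T = 9.70 + 2 × 4.02 = 17.74
α = (k/(k−1))·(1 − sum of item variances/σ²_T) = (6/5)·(1 − 9.70/17.74) = 0.544

coefficient alpha = 0.544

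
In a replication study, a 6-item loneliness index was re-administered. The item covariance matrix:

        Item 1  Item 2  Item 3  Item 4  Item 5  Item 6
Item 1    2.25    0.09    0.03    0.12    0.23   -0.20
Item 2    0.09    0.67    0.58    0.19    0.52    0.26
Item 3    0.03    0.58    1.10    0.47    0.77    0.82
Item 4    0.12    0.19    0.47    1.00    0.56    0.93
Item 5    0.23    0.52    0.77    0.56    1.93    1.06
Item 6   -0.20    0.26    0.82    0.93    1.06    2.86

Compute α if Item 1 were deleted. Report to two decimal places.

α = 0.77

Remaining items: Item 2, Item 3, Item 4, Item 5, Item 6 (k = 5).
Σσ²ᵢ = 0.67 + 1.10 + 1.00 + 1.93 + 2.86 = 7.56
σ²_total = 7.56 + 2 × 6.16 = 19.88
α (item deleted) = (5/4)·(1 − 7.56/19.88) = 0.77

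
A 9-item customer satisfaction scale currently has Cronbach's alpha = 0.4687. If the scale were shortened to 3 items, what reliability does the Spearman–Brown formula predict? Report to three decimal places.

predicted reliability = 0.227

Length factor m = 3/9 = 0.3333
α' = m·α / (1 − (1−m)·α)
   = 3/9 × 0.4687 / (1 − (1 − 3/9) × 0.4687)
   = 0.1562 / 0.6875 = 0.227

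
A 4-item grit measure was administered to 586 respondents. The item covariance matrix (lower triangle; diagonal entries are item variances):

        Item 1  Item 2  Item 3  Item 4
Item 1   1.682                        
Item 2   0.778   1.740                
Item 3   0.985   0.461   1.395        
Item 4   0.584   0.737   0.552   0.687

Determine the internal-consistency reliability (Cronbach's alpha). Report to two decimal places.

α = 0.80

ΣVar(i) = 1.682 + 1.740 + 1.395 + 0.687 = 5.504
Σ_{i<j} σ_ij = 4.097
Var(T) = 5.504 + 2 × 4.097 = 13.698
α = (k/(k−1))·(1 − ΣVar(i)/Var(T)) = (4/3)·(1 − 5.504/13.698) = 0.80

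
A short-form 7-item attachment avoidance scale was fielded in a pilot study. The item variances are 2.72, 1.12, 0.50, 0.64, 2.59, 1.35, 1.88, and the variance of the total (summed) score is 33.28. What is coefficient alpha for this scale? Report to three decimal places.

sum of item variances = 2.72 + 1.12 + 0.50 + 0.64 + 2.59 + 1.35 + 1.88 = 10.80
α = (k/(k−1))·(1 − sum of item variances/σ²_total) = (7/6)·(1 − 10.80/33.28) = 0.788

coefficient alpha = 0.788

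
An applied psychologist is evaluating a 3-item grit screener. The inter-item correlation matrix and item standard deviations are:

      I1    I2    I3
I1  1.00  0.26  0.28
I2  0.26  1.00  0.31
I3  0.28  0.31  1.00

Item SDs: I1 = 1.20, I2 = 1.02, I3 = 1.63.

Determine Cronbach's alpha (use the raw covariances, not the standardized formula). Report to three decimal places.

Σσ²ᵢ = 1.20² + 1.02² + 1.63² = 5.1373
Covariances σ_ij = r_ij · s_i · s_j:
  σ(I1,I2) = 0.26 × 1.20 × 1.02 = 0.3182
  σ(I1,I3) = 0.28 × 1.20 × 1.63 = 0.5477
  σ(I2,I3) = 0.31 × 1.02 × 1.63 = 0.5154
σ²_T = Σσ²ᵢ + 2·Σσ_ij = 5.1373 + 2 × 1.3813 = 7.8999
α = (3/2)·(1 − 5.1373/7.8999) = 0.525

α = 0.525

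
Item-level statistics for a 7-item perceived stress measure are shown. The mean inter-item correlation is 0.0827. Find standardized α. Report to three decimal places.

α = 0.387

Standardized α = k·r̄ / (1 + (k−1)·r̄) = 7 × 0.0827 / (1 + 6 × 0.0827)
  = 0.5789 / 1.4962 = 0.387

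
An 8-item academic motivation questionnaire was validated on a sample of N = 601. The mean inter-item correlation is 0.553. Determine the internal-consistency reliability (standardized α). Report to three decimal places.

Standardized α = k·r̄ / (1 + (k−1)·r̄) = 8 × 0.553 / (1 + 7 × 0.553)
  = 4.4240 / 4.8710 = 0.908

standardized α = 0.908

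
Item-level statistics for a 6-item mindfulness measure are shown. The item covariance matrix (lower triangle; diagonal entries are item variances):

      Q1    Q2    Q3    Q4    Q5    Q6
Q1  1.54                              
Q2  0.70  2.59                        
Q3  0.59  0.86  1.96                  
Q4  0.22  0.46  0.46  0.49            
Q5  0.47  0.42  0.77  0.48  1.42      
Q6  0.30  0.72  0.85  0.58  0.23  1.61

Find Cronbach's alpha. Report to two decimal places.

Σσᵢ² = 1.54 + 2.59 + 1.96 + 0.49 + 1.42 + 1.61 = 9.61
Σ_{i<j} σ_ij = 8.11
Var(T) = 9.61 + 2 × 8.11 = 25.83
α = (k/(k−1))·(1 − Σσᵢ²/Var(T)) = (6/5)·(1 − 9.61/25.83) = 0.75

Cronbach's alpha = 0.75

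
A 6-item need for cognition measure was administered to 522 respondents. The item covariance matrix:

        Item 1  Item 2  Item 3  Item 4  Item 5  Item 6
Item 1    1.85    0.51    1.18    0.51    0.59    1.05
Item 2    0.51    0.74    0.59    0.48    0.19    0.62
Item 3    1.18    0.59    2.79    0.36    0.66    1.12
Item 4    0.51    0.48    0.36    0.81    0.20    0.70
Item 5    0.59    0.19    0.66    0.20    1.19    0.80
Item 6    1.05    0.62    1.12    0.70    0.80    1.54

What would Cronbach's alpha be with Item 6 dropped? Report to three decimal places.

Remaining items: Item 1, Item 2, Item 3, Item 4, Item 5 (k = 5).
ΣVar(i) = 1.85 + 0.74 + 2.79 + 0.81 + 1.19 = 7.38
total variance = 7.38 + 2 × 5.27 = 17.92
α (item deleted) = (5/4)·(1 − 7.38/17.92) = 0.735

α = 0.735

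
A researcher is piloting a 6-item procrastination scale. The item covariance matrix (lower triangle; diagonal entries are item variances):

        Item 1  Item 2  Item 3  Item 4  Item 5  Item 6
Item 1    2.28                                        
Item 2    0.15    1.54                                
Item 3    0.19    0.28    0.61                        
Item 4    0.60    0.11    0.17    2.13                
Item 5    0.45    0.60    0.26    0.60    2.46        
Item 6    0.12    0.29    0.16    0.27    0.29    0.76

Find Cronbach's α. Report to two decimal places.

ΣVar(i) = 2.28 + 1.54 + 0.61 + 2.13 + 2.46 + 0.76 = 9.78
Sum of off-diagonal covariances = 4.54
σ²_T = 9.78 + 2 × 4.54 = 18.86
α = (k/(k−1))·(1 − ΣVar(i)/σ²_T) = (6/5)·(1 − 9.78/18.86) = 0.58

Cronbach's α = 0.58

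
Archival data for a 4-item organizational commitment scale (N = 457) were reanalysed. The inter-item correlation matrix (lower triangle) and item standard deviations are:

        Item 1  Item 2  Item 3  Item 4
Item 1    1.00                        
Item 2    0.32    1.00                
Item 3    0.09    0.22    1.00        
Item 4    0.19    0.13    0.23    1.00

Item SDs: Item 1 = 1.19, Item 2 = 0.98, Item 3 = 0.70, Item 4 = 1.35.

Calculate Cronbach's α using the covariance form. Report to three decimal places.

Cronbach's α = 0.474

Σσ²ᵢ = 1.19² + 0.98² + 0.70² + 1.35² = 4.6890
Covariances σ_ij = r_ij · s_i · s_j:
  σ(Item 1,Item 2) = 0.32 × 1.19 × 0.98 = 0.3732
  σ(Item 1,Item 3) = 0.09 × 1.19 × 0.70 = 0.0750
  σ(Item 1,Item 4) = 0.19 × 1.19 × 1.35 = 0.3052
  σ(Item 2,Item 3) = 0.22 × 0.98 × 0.70 = 0.1509
  σ(Item 2,Item 4) = 0.13 × 0.98 × 1.35 = 0.1720
  σ(Item 3,Item 4) = 0.23 × 0.70 × 1.35 = 0.2174
σ²_T = Σσ²ᵢ + 2·Σσ_ij = 4.6890 + 2 × 1.2937 = 7.2764
α = (4/3)·(1 − 4.6890/7.2764) = 0.474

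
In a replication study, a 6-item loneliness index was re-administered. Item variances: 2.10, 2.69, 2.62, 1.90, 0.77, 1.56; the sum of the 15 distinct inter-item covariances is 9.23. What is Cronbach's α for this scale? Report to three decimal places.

α = 0.736

Σσᵢ² = 2.10 + 2.69 + 2.62 + 1.90 + 0.77 + 1.56 = 11.64
Sum of distinct covariances = 9.23
σ²_total = Σσᵢ² + 2·Σcov = 11.64 + 2 × 9.23 = 30.10
α = (6/5)·(1 − 11.64/30.10) = 0.736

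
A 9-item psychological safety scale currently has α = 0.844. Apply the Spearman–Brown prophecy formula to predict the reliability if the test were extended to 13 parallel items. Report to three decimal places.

predicted reliability = 0.887

Length factor m = 13/9 = 1.4444
α' = m·α / (1 + (m−1)·α)
   = 13/9 × 0.844 / (1 + (13/9 − 1) × 0.844)
   = 1.2191 / 1.3751 = 0.887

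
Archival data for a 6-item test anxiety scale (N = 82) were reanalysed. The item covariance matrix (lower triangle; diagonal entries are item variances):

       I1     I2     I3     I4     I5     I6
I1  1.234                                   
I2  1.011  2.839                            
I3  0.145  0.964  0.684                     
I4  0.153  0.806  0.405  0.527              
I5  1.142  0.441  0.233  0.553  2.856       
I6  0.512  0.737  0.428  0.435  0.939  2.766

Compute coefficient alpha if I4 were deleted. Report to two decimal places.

coefficient alpha = 0.70

Remaining items: I1, I2, I3, I5, I6 (k = 5).
Σσᵢ² = 1.234 + 2.839 + 0.684 + 2.856 + 2.766 = 10.379
σ²_T = 10.379 + 2 × 6.552 = 23.483
α (item deleted) = (5/4)·(1 − 10.379/23.483) = 0.70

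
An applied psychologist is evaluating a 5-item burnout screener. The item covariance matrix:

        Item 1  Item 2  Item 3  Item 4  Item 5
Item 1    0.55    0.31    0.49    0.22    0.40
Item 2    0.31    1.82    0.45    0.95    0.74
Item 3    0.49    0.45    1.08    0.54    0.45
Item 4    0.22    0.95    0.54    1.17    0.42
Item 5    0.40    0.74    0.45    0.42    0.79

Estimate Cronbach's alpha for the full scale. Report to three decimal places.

sum of item variances = 0.55 + 1.82 + 1.08 + 1.17 + 0.79 = 5.41
Sum of off-diagonal covariances = 4.97
Var(T) = 5.41 + 2 × 4.97 = 15.35
α = (k/(k−1))·(1 − sum of item variances/Var(T)) = (5/4)·(1 − 5.41/15.35) = 0.809

Cronbach's alpha = 0.809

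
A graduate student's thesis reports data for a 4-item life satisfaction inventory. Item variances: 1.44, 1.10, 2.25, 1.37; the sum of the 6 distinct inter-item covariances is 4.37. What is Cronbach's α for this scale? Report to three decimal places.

α = 0.782

Σσ²ᵢ = 1.44 + 1.10 + 2.25 + 1.37 = 6.16
Sum of distinct covariances = 4.37
total variance = Σσ²ᵢ + 2·Σcov = 6.16 + 2 × 4.37 = 14.90
α = (4/3)·(1 − 6.16/14.90) = 0.782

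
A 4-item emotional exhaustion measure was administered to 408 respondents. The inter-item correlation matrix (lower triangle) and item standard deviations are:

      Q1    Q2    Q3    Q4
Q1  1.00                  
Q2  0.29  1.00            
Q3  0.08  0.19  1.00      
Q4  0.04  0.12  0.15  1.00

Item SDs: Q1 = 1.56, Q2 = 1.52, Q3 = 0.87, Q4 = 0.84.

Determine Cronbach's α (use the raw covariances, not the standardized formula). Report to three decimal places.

α = 0.407

Σσ²ᵢ = 1.56² + 1.52² + 0.87² + 0.84² = 6.2065
Covariances σ_ij = r_ij · s_i · s_j:
  σ(Q1,Q2) = 0.29 × 1.56 × 1.52 = 0.6876
  σ(Q1,Q3) = 0.08 × 1.56 × 0.87 = 0.1086
  σ(Q1,Q4) = 0.04 × 1.56 × 0.84 = 0.0524
  σ(Q2,Q3) = 0.19 × 1.52 × 0.87 = 0.2513
  σ(Q2,Q4) = 0.12 × 1.52 × 0.84 = 0.1532
  σ(Q3,Q4) = 0.15 × 0.87 × 0.84 = 0.1096
σ²_T = Σσ²ᵢ + 2·Σσ_ij = 6.2065 + 2 × 1.3627 = 8.9319
α = (4/3)·(1 − 6.2065/8.9319) = 0.407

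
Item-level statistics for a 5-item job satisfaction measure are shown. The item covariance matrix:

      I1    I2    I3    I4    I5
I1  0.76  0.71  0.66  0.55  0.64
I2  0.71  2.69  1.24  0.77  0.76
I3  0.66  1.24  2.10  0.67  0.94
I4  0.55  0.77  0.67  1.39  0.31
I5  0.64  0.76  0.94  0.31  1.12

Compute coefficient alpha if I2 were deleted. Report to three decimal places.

α = 0.779

Remaining items: I1, I3, I4, I5 (k = 4).
Σσᵢ² = 0.76 + 2.10 + 1.39 + 1.12 = 5.37
σ²_T = 5.37 + 2 × 3.77 = 12.91
α (item deleted) = (4/3)·(1 − 5.37/12.91) = 0.779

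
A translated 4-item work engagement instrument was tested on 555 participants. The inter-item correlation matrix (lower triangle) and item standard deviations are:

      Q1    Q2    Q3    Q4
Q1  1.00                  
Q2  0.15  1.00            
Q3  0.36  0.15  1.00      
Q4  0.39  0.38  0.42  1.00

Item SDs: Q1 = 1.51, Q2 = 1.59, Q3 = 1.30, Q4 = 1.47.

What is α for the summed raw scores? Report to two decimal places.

Σσ²ᵢ = 1.51² + 1.59² + 1.30² + 1.47² = 8.6591
Covariances σ_ij = r_ij · s_i · s_j:
  σ(Q1,Q2) = 0.15 × 1.51 × 1.59 = 0.3601
  σ(Q1,Q3) = 0.36 × 1.51 × 1.30 = 0.7067
  σ(Q1,Q4) = 0.39 × 1.51 × 1.47 = 0.8657
  σ(Q2,Q3) = 0.15 × 1.59 × 1.30 = 0.3100
  σ(Q2,Q4) = 0.38 × 1.59 × 1.47 = 0.8882
  σ(Q3,Q4) = 0.42 × 1.30 × 1.47 = 0.8026
σ²_T = Σσ²ᵢ + 2·Σσ_ij = 8.6591 + 2 × 3.9333 = 16.5257
α = (4/3)·(1 − 8.6591/16.5257) = 0.63

α = 0.63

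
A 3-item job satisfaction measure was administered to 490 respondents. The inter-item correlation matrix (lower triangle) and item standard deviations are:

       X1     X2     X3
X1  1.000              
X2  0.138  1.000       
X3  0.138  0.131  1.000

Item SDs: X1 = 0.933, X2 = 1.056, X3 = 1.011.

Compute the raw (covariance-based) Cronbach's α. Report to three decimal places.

Cronbach's α = 0.319

Σσ²ᵢ = 0.933² + 1.056² + 1.011² = 3.0077
Covariances σ_ij = r_ij · s_i · s_j:
  σ(X1,X2) = 0.138 × 0.933 × 1.056 = 0.1360
  σ(X1,X3) = 0.138 × 0.933 × 1.011 = 0.1302
  σ(X2,X3) = 0.131 × 1.056 × 1.011 = 0.1399
σ²_T = Σσ²ᵢ + 2·Σσ_ij = 3.0077 + 2 × 0.4061 = 3.8199
α = (3/2)·(1 − 3.0077/3.8199) = 0.319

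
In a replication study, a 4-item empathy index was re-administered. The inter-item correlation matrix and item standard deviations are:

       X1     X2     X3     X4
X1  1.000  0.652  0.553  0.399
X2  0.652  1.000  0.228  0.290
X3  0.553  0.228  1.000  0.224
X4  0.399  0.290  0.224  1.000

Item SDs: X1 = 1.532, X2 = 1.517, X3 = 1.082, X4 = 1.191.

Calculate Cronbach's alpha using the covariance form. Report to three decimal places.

Σσ²ᵢ = 1.532² + 1.517² + 1.082² + 1.191² = 7.2375
Covariances σ_ij = r_ij · s_i · s_j:
  σ(X1,X2) = 0.652 × 1.532 × 1.517 = 1.5153
  σ(X1,X3) = 0.553 × 1.532 × 1.082 = 0.9167
  σ(X1,X4) = 0.399 × 1.532 × 1.191 = 0.7280
  σ(X2,X3) = 0.228 × 1.517 × 1.082 = 0.3742
  σ(X2,X4) = 0.290 × 1.517 × 1.191 = 0.5240
  σ(X3,X4) = 0.224 × 1.082 × 1.191 = 0.2887
σ²_T = Σσ²ᵢ + 2·Σσ_ij = 7.2375 + 2 × 4.3469 = 15.9313
α = (4/3)·(1 − 7.2375/15.9313) = 0.728

α = 0.728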